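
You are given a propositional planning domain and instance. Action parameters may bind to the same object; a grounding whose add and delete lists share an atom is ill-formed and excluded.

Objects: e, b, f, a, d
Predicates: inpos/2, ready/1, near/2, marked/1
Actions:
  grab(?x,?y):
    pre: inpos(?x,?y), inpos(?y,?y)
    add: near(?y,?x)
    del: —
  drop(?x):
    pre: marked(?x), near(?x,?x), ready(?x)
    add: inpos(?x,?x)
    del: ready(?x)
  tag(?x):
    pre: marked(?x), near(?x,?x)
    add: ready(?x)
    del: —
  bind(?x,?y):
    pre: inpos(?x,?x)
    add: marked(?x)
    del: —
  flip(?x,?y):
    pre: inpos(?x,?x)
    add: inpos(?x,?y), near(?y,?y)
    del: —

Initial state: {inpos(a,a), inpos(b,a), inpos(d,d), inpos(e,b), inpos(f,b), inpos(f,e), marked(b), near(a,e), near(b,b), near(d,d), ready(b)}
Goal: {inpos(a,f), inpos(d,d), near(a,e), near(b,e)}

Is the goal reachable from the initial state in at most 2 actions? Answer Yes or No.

No

1. drop(b)  →  {inpos(a,a), inpos(b,a), inpos(b,b), inpos(d,d), inpos(e,b), inpos(f,b), inpos(f,e), marked(b), near(a,e), near(b,b), near(d,d)}
2. grab(e,b)  →  {inpos(a,a), inpos(b,a), inpos(b,b), inpos(d,d), inpos(e,b), inpos(f,b), inpos(f,e), marked(b), near(a,e), near(b,b), near(b,e), near(d,d)}
3. flip(a,f)  →  {inpos(a,a), inpos(a,f), inpos(b,a), inpos(b,b), inpos(d,d), inpos(e,b), inpos(f,b), inpos(f,e), marked(b), near(a,e), near(b,b), near(b,e), near(d,d), near(f,f)}
optimal plan length = 3; 3 > 2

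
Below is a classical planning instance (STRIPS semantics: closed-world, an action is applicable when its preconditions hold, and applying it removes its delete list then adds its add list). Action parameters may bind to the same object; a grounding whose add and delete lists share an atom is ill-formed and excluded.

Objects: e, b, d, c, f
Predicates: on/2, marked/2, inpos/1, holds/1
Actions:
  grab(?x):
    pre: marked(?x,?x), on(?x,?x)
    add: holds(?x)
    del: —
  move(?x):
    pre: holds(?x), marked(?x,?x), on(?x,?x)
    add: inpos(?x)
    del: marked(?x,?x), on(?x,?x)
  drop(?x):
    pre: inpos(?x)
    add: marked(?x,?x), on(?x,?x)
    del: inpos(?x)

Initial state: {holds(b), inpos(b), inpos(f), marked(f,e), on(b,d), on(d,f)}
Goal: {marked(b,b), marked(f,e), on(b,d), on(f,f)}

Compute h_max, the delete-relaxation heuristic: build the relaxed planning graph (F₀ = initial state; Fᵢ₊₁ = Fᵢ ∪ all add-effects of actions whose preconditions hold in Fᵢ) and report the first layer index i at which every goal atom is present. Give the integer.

1

F0 = init (6 atoms)
F1 = F0 ∪ {marked(b,b), marked(f,f), on(b,b), on(f,f)}  (10 atoms)
goal ⊆ F1  ⇒  h_max = 1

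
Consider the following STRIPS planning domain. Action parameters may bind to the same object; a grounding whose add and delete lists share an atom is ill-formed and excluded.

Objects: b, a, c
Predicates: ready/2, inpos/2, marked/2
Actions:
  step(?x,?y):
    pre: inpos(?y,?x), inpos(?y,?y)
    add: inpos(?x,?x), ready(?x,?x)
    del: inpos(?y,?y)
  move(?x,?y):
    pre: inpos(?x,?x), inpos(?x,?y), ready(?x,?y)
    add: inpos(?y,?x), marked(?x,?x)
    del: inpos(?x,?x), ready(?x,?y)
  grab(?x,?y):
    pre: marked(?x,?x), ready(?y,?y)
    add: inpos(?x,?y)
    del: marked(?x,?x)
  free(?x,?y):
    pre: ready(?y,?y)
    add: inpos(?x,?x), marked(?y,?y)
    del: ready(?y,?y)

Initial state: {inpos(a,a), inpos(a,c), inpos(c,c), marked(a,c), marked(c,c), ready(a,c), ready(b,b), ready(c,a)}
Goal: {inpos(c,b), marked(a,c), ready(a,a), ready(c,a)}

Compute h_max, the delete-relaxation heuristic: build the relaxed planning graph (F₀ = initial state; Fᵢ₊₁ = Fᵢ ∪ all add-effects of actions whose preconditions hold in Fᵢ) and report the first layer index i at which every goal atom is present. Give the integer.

2

F0 = init (8 atoms)
F1 = F0 ∪ {inpos(b,b), inpos(c,a), inpos(c,b), marked(a,a), marked(b,b), ready(c,c)}  (14 atoms)
F2 = F1 ∪ {inpos(a,b), inpos(b,c), ready(a,a)}  (17 atoms)
goal ⊆ F2  ⇒  h_max = 2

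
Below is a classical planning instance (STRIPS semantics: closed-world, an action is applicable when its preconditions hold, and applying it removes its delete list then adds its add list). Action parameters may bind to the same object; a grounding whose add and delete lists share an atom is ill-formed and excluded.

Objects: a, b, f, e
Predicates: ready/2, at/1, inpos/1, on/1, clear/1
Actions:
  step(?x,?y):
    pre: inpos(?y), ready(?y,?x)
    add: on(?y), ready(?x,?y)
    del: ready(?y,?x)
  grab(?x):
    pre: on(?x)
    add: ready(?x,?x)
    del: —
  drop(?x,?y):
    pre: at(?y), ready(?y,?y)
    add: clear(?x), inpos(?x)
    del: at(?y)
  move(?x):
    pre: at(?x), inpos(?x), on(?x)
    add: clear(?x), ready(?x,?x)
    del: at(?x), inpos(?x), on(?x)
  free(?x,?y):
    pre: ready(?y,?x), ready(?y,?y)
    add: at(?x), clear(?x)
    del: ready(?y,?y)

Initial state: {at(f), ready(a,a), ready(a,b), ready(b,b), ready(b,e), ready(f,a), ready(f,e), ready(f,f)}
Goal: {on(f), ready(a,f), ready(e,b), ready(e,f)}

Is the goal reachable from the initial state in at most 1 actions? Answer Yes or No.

No

1. drop(b,f)  →  {clear(b), inpos(b), ready(a,a), ready(a,b), ready(b,b), ready(b,e), ready(f,a), ready(f,e), ready(f,f)}
2. step(e,b)  →  {clear(b), inpos(b), on(b), ready(a,a), ready(a,b), ready(b,b), ready(e,b), ready(f,a), ready(f,e), ready(f,f)}
3. free(a,f)  →  {at(a), clear(a), clear(b), inpos(b), on(b), ready(a,a), ready(a,b), ready(b,b), ready(e,b), ready(f,a), ready(f,e)}
4. drop(f,a)  →  {clear(a), clear(b), clear(f), inpos(b), inpos(f), on(b), ready(a,a), ready(a,b), ready(b,b), ready(e,b), ready(f,a), ready(f,e)}
5. step(a,f)  →  {clear(a), clear(b), clear(f), inpos(b), inpos(f), on(b), on(f), ready(a,a), ready(a,b), ready(a,f), ready(b,b), ready(e,b), ready(f,e)}
6. step(e,f)  →  {clear(a), clear(b), clear(f), inpos(b), inpos(f), on(b), on(f), ready(a,a), ready(a,b), ready(a,f), ready(b,b), ready(e,b), ready(e,f)}
optimal plan length = 6; 6 > 1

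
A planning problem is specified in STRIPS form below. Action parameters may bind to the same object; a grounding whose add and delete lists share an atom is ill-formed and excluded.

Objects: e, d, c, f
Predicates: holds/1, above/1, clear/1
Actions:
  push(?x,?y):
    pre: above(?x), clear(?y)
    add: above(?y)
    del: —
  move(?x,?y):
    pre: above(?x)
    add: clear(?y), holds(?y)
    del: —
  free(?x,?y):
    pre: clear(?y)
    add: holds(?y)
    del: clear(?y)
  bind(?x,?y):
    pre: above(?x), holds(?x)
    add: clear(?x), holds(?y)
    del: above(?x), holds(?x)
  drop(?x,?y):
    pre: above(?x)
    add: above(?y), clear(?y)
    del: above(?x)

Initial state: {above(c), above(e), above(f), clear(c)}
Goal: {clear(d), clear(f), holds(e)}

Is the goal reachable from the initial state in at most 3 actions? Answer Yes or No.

1. move(e,e)  →  {above(c), above(e), above(f), clear(c), clear(e), holds(e)}
2. move(e,d)  →  {above(c), above(e), above(f), clear(c), clear(d), clear(e), holds(d), holds(e)}
3. move(e,f)  →  {above(c), above(e), above(f), clear(c), clear(d), clear(e), clear(f), holds(d), holds(e), holds(f)}
optimal plan length = 3; 3 ≤ 3

Yes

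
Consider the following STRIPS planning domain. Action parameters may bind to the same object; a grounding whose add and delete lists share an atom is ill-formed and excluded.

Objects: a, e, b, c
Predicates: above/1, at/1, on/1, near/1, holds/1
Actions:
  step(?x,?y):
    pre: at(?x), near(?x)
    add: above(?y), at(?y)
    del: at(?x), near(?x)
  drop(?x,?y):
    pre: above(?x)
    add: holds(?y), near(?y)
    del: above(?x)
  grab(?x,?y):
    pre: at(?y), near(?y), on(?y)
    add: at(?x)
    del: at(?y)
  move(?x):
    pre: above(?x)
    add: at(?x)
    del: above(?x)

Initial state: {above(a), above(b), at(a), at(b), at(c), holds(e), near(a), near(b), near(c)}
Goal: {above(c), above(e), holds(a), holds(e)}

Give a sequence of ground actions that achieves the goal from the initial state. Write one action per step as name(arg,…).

step(a,e); step(b,c); drop(a,a)

1. step(a,e)  →  {above(a), above(b), above(e), at(b), at(c), at(e), holds(e), near(b), near(c)}
2. step(b,c)  →  {above(a), above(b), above(c), above(e), at(c), at(e), holds(e), near(c)}
3. drop(a,a)  →  {above(b), above(c), above(e), at(c), at(e), holds(a), holds(e), near(a), near(c)}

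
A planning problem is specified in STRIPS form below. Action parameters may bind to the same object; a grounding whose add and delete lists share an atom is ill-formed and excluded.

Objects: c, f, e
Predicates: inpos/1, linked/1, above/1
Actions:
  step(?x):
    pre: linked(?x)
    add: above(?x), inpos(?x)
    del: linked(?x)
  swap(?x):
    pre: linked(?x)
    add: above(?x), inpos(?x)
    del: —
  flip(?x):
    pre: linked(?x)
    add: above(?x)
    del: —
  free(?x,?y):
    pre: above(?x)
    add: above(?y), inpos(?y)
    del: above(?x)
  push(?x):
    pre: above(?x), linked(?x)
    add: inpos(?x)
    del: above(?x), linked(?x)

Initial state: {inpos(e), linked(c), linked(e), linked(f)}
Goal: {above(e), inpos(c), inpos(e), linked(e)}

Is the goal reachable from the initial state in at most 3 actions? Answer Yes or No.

1. step(c)  →  {above(c), inpos(c), inpos(e), linked(e), linked(f)}
2. swap(e)  →  {above(c), above(e), inpos(c), inpos(e), linked(e), linked(f)}
optimal plan length = 2; 2 ≤ 3

Yes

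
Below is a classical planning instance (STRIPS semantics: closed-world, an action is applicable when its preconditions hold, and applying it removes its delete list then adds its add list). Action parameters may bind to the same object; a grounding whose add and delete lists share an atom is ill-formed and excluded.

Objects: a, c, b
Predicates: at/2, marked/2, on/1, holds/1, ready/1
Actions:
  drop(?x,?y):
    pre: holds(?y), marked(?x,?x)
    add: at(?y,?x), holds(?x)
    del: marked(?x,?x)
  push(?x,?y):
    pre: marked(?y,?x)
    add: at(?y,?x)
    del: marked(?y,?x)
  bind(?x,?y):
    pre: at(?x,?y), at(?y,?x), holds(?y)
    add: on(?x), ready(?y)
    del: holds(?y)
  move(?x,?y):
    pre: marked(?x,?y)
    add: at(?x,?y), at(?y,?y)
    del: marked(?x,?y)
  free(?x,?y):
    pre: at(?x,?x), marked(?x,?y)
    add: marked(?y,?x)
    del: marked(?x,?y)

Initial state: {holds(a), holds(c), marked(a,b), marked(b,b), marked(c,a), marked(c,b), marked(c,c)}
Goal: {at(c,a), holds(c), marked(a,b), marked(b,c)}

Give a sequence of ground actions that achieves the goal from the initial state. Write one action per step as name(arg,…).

1. drop(c,c)  →  {at(c,c), holds(a), holds(c), marked(a,b), marked(b,b), marked(c,a), marked(c,b)}
2. push(a,c)  →  {at(c,a), at(c,c), holds(a), holds(c), marked(a,b), marked(b,b), marked(c,b)}
3. free(c,b)  →  {at(c,a), at(c,c), holds(a), holds(c), marked(a,b), marked(b,b), marked(b,c)}

drop(c,c); push(a,c); free(c,b)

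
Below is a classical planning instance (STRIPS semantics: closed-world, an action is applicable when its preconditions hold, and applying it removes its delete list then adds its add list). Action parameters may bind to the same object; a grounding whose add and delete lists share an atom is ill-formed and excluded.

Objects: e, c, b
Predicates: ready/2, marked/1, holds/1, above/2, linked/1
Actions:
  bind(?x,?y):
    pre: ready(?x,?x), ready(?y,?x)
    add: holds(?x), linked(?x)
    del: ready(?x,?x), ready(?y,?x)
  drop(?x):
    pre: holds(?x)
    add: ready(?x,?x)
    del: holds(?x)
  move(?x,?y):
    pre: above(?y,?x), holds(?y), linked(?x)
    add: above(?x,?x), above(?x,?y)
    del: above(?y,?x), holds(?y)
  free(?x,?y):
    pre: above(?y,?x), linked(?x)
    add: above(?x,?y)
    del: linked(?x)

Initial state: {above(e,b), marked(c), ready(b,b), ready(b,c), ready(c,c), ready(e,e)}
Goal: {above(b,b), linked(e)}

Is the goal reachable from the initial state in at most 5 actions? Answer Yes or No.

1. bind(e,e)  →  {above(e,b), holds(e), linked(e), marked(c), ready(b,b), ready(b,c), ready(c,c)}
2. bind(b,b)  →  {above(e,b), holds(b), holds(e), linked(b), linked(e), marked(c), ready(b,c), ready(c,c)}
3. move(b,e)  →  {above(b,b), above(b,e), holds(b), linked(b), linked(e), marked(c), ready(b,c), ready(c,c)}
optimal plan length = 3; 3 ≤ 5

Yes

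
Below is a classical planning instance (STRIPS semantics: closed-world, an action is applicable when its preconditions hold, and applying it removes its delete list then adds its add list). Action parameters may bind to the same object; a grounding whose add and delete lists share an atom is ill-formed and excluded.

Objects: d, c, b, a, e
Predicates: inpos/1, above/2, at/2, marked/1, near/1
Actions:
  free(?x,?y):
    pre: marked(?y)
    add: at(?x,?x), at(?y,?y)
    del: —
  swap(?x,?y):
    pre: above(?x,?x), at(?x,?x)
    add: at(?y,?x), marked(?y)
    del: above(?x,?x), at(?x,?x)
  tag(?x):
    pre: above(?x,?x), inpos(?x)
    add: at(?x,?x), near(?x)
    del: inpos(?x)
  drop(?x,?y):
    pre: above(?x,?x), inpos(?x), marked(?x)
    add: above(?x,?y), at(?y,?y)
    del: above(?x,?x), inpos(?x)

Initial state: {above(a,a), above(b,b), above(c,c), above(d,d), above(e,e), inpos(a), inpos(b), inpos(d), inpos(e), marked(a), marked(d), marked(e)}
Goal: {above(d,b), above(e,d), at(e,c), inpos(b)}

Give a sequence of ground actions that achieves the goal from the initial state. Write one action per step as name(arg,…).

free(c,d); swap(c,e); drop(d,b); drop(e,d)

1. free(c,d)  →  {above(a,a), above(b,b), above(c,c), above(d,d), above(e,e), at(c,c), at(d,d), inpos(a), inpos(b), inpos(d), inpos(e), marked(a), marked(d), marked(e)}
2. swap(c,e)  →  {above(a,a), above(b,b), above(d,d), above(e,e), at(d,d), at(e,c), inpos(a), inpos(b), inpos(d), inpos(e), marked(a), marked(d), marked(e)}
3. drop(d,b)  →  {above(a,a), above(b,b), above(d,b), above(e,e), at(b,b), at(d,d), at(e,c), inpos(a), inpos(b), inpos(e), marked(a), marked(d), marked(e)}
4. drop(e,d)  →  {above(a,a), above(b,b), above(d,b), above(e,d), at(b,b), at(d,d), at(e,c), inpos(a), inpos(b), marked(a), marked(d), marked(e)}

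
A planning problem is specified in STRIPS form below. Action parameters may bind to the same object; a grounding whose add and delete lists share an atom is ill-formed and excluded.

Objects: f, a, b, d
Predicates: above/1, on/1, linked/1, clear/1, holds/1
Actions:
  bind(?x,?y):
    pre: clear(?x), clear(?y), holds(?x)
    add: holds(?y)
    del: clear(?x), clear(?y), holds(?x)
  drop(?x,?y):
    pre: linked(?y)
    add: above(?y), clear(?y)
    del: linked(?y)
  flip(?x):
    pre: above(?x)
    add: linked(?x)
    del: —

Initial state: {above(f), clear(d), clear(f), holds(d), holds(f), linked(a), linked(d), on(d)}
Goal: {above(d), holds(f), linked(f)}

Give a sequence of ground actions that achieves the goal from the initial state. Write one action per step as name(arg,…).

1. drop(f,d)  →  {above(d), above(f), clear(d), clear(f), holds(d), holds(f), linked(a), on(d)}
2. flip(f)  →  {above(d), above(f), clear(d), clear(f), holds(d), holds(f), linked(a), linked(f), on(d)}

drop(f,d); flip(f)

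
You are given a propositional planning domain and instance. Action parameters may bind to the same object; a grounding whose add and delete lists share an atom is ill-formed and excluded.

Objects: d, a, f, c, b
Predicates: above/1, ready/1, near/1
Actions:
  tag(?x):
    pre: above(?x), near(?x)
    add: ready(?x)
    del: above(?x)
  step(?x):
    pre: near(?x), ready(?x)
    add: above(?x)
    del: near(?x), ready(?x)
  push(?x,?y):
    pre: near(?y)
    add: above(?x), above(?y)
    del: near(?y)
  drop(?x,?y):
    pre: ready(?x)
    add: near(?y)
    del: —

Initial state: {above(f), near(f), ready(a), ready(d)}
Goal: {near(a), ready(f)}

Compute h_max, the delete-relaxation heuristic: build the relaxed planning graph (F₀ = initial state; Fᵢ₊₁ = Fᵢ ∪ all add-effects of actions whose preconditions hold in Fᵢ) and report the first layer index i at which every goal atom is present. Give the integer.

1

F0 = init (4 atoms)
F1 = F0 ∪ {above(a), above(b), above(c), above(d), near(a), near(b), near(c), near(d), ready(f)}  (13 atoms)
goal ⊆ F1  ⇒  h_max = 1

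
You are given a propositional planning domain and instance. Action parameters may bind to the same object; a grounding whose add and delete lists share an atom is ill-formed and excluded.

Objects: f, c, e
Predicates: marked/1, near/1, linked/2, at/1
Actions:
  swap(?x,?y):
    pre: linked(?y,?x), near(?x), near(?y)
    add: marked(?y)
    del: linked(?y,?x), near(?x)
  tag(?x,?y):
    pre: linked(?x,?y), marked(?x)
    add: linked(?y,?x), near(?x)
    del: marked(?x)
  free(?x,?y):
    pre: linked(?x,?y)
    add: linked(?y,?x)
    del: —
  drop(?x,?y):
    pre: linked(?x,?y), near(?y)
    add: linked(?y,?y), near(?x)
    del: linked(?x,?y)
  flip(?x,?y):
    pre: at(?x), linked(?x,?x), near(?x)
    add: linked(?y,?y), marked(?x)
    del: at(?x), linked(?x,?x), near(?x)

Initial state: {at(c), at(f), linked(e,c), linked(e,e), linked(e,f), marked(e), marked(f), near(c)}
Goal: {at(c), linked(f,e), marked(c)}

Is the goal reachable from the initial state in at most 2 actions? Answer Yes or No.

No

1. tag(e,f)  →  {at(c), at(f), linked(e,c), linked(e,e), linked(e,f), linked(f,e), marked(f), near(c), near(e)}
2. free(e,c)  →  {at(c), at(f), linked(c,e), linked(e,c), linked(e,e), linked(e,f), linked(f,e), marked(f), near(c), near(e)}
3. swap(e,c)  →  {at(c), at(f), linked(e,c), linked(e,e), linked(e,f), linked(f,e), marked(c), marked(f), near(c)}
optimal plan length = 3; 3 > 2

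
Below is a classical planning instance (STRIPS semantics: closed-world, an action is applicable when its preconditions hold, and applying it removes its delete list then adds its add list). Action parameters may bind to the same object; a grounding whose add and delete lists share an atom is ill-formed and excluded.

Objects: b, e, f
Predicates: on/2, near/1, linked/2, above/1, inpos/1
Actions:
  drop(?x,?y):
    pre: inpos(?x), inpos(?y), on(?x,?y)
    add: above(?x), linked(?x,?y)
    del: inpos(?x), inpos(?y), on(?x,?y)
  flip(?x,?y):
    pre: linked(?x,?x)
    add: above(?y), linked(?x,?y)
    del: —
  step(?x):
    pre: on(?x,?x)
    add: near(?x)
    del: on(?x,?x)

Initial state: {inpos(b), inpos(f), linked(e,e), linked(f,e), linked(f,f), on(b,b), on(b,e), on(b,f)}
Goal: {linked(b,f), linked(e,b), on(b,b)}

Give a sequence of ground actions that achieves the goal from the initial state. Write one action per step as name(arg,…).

drop(b,f); flip(e,b)

1. drop(b,f)  →  {above(b), linked(b,f), linked(e,e), linked(f,e), linked(f,f), on(b,b), on(b,e)}
2. flip(e,b)  →  {above(b), linked(b,f), linked(e,b), linked(e,e), linked(f,e), linked(f,f), on(b,b), on(b,e)}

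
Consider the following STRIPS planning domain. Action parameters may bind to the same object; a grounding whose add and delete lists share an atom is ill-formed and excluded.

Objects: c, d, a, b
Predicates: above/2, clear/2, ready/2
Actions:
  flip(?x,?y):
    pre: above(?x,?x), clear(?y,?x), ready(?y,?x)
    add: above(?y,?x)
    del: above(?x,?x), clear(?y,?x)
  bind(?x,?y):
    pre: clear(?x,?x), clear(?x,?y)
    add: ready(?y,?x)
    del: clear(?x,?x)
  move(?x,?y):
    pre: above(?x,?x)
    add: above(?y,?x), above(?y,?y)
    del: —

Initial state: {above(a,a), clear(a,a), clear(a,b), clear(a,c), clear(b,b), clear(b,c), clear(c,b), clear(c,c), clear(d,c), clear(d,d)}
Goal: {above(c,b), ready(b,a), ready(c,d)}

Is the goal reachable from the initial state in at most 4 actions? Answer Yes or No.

1. bind(d,c)  →  {above(a,a), clear(a,a), clear(a,b), clear(a,c), clear(b,b), clear(b,c), clear(c,b), clear(c,c), clear(d,c), ready(c,d)}
2. bind(a,b)  →  {above(a,a), clear(a,b), clear(a,c), clear(b,b), clear(b,c), clear(c,b), clear(c,c), clear(d,c), ready(b,a), ready(c,d)}
3. move(a,b)  →  {above(a,a), above(b,a), above(b,b), clear(a,b), clear(a,c), clear(b,b), clear(b,c), clear(c,b), clear(c,c), clear(d,c), ready(b,a), ready(c,d)}
4. move(b,c)  →  {above(a,a), above(b,a), above(b,b), above(c,b), above(c,c), clear(a,b), clear(a,c), clear(b,b), clear(b,c), clear(c,b), clear(c,c), clear(d,c), ready(b,a), ready(c,d)}
optimal plan length = 4; 4 ≤ 4

Yes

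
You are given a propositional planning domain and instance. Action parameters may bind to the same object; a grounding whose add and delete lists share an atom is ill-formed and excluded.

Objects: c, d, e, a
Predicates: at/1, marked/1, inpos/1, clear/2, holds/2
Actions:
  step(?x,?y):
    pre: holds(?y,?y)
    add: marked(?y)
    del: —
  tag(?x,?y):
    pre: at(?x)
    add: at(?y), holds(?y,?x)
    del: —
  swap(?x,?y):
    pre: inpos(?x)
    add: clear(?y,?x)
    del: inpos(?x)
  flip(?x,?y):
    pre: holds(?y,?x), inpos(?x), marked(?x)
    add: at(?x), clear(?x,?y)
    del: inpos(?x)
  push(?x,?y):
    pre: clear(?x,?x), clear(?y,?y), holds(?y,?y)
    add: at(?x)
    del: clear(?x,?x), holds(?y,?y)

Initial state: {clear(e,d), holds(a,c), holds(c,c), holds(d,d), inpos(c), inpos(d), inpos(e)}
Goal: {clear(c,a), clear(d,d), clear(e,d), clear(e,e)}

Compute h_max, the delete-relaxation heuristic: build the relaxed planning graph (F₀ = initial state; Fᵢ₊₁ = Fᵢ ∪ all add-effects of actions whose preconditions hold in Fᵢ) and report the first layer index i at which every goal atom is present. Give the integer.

F0 = init (7 atoms)
F1 = F0 ∪ {clear(a,c), clear(a,d), clear(a,e), clear(c,c), clear(c,d), clear(c,e), clear(d,c), clear(d,d), clear(d,e), clear(e,c), clear(e,e), marked(c), marked(d)}  (20 atoms)
F2 = F1 ∪ {at(c), at(d), at(e), clear(c,a)}  (24 atoms)
goal ⊆ F2  ⇒  h_max = 2

2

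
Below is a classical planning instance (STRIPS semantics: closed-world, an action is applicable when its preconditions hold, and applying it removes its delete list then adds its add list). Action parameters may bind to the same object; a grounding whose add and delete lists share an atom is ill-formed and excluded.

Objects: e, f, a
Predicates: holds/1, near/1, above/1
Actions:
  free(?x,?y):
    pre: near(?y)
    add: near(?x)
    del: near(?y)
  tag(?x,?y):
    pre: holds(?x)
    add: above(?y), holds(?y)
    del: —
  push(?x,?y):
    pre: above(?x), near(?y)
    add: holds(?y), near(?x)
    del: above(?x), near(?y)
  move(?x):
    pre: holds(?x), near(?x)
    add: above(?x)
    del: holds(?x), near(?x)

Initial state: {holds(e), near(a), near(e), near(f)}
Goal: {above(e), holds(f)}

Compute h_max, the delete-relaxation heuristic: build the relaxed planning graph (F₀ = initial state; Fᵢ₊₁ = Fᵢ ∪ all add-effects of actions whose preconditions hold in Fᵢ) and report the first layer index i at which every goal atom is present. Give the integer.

F0 = init (4 atoms)
F1 = F0 ∪ {above(a), above(e), above(f), holds(a), holds(f)}  (9 atoms)
goal ⊆ F1  ⇒  h_max = 1

1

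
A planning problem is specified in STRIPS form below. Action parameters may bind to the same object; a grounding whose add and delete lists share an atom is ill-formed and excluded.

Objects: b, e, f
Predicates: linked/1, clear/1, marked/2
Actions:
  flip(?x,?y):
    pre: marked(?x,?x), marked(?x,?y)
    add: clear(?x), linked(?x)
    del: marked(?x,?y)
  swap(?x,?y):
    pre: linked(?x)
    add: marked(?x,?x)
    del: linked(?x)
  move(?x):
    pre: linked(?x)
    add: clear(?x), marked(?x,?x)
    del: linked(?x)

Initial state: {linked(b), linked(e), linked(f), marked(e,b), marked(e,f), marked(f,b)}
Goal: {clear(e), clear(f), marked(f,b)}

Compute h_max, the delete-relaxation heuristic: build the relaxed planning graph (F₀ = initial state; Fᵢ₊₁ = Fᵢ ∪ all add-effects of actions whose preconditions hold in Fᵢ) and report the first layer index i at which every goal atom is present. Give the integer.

F0 = init (6 atoms)
F1 = F0 ∪ {clear(b), clear(e), clear(f), marked(b,b), marked(e,e), marked(f,f)}  (12 atoms)
goal ⊆ F1  ⇒  h_max = 1

1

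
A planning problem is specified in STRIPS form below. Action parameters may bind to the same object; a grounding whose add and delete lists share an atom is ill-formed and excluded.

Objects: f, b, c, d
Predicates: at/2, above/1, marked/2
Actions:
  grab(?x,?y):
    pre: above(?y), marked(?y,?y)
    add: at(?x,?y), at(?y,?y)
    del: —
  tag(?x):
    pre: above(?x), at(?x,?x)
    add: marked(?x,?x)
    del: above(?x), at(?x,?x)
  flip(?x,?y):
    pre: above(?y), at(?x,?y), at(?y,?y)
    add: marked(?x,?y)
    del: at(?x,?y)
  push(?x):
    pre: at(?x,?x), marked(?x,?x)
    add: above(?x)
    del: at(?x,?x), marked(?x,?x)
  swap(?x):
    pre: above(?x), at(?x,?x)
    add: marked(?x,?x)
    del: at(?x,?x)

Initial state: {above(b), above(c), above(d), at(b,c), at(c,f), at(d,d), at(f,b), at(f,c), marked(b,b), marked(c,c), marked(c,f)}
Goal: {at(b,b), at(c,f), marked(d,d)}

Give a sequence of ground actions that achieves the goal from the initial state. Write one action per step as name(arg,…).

grab(f,b); tag(d)

1. grab(f,b)  →  {above(b), above(c), above(d), at(b,b), at(b,c), at(c,f), at(d,d), at(f,b), at(f,c), marked(b,b), marked(c,c), marked(c,f)}
2. tag(d)  →  {above(b), above(c), at(b,b), at(b,c), at(c,f), at(f,b), at(f,c), marked(b,b), marked(c,c), marked(c,f), marked(d,d)}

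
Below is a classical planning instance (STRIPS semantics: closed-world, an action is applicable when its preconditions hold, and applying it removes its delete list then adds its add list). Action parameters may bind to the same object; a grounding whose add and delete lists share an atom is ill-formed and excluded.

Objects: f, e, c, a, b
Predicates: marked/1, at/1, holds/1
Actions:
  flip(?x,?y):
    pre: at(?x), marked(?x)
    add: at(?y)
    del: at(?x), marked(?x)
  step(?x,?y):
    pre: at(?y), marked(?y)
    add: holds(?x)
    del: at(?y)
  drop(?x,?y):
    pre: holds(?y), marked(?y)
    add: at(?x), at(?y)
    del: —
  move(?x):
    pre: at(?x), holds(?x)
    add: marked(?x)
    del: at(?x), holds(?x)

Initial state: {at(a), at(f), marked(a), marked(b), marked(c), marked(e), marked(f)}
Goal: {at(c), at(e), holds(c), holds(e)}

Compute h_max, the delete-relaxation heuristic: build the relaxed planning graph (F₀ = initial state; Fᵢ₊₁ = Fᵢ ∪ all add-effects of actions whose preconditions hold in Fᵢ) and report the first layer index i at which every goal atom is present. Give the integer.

1

F0 = init (7 atoms)
F1 = F0 ∪ {at(b), at(c), at(e), holds(a), holds(b), holds(c), holds(e), holds(f)}  (15 atoms)
goal ⊆ F1  ⇒  h_max = 1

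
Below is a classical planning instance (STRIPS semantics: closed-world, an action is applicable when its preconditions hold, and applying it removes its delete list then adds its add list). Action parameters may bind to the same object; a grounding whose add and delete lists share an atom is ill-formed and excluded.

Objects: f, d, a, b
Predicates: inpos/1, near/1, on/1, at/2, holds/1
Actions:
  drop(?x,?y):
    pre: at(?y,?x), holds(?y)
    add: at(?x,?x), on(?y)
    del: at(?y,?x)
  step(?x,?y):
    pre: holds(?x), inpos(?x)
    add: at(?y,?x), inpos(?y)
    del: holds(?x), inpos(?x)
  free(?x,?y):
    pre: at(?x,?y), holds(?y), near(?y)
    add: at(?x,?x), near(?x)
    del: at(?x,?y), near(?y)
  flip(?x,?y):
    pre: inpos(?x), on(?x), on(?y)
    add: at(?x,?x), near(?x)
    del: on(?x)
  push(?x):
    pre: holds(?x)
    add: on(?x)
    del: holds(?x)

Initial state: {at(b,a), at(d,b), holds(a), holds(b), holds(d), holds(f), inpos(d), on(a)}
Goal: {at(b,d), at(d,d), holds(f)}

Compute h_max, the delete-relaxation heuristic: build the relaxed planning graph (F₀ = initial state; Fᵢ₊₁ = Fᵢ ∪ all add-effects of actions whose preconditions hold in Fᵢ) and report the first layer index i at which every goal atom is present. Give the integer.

F0 = init (8 atoms)
F1 = F0 ∪ {at(a,a), at(a,d), at(b,b), at(b,d), at(f,d), inpos(a), inpos(b), inpos(f), on(b), on(d), on(f)}  (19 atoms)
F2 = F1 ∪ {at(a,b), at(a,f), at(b,f), at(d,a), at(d,d), at(d,f), at(f,a), at(f,b), at(f,f), near(a), near(b), near(d), near(f)}  (32 atoms)
goal ⊆ F2  ⇒  h_max = 2

2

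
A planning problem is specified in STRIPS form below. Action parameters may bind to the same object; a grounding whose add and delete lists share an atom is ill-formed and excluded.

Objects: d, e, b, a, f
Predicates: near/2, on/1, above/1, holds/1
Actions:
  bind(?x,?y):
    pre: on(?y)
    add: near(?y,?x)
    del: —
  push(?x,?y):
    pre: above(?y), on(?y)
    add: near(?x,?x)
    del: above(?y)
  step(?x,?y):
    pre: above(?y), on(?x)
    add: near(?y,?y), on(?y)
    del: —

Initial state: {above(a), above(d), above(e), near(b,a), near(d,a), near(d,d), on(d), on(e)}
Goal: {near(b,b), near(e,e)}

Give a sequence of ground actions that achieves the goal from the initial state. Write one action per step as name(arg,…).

bind(e,e); push(b,d)

1. bind(e,e)  →  {above(a), above(d), above(e), near(b,a), near(d,a), near(d,d), near(e,e), on(d), on(e)}
2. push(b,d)  →  {above(a), above(e), near(b,a), near(b,b), near(d,a), near(d,d), near(e,e), on(d), on(e)}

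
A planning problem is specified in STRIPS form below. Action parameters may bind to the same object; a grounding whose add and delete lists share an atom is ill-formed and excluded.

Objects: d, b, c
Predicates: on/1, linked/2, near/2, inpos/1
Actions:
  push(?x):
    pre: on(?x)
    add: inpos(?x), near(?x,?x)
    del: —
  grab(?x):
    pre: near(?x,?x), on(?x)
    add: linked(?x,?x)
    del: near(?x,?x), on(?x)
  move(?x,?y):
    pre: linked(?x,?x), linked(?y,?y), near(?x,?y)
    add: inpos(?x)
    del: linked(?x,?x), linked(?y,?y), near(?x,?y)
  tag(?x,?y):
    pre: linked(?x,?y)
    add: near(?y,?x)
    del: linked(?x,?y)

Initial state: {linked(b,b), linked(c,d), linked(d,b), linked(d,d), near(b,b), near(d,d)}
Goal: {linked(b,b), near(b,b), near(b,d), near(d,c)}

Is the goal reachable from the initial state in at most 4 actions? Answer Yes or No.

Yes

1. tag(d,b)  →  {linked(b,b), linked(c,d), linked(d,d), near(b,b), near(b,d), near(d,d)}
2. tag(c,d)  →  {linked(b,b), linked(d,d), near(b,b), near(b,d), near(d,c), near(d,d)}
optimal plan length = 2; 2 ≤ 4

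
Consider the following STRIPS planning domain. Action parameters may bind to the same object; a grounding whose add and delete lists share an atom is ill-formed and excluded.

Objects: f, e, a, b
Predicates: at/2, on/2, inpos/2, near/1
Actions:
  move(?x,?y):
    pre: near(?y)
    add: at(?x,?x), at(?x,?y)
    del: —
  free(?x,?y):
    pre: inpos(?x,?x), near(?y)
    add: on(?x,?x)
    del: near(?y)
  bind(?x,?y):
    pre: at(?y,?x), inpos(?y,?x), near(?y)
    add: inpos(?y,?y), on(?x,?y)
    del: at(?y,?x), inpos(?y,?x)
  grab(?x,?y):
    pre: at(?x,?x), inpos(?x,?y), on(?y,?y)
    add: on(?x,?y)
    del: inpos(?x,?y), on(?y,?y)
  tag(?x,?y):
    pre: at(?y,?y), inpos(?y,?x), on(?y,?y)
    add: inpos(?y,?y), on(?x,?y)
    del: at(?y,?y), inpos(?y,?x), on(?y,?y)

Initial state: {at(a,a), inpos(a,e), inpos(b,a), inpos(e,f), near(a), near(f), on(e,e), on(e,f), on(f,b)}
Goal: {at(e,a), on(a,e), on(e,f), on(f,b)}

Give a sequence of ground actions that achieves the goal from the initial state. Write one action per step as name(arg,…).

move(e,a); grab(a,e)

1. move(e,a)  →  {at(a,a), at(e,a), at(e,e), inpos(a,e), inpos(b,a), inpos(e,f), near(a), near(f), on(e,e), on(e,f), on(f,b)}
2. grab(a,e)  →  {at(a,a), at(e,a), at(e,e), inpos(b,a), inpos(e,f), near(a), near(f), on(a,e), on(e,f), on(f,b)}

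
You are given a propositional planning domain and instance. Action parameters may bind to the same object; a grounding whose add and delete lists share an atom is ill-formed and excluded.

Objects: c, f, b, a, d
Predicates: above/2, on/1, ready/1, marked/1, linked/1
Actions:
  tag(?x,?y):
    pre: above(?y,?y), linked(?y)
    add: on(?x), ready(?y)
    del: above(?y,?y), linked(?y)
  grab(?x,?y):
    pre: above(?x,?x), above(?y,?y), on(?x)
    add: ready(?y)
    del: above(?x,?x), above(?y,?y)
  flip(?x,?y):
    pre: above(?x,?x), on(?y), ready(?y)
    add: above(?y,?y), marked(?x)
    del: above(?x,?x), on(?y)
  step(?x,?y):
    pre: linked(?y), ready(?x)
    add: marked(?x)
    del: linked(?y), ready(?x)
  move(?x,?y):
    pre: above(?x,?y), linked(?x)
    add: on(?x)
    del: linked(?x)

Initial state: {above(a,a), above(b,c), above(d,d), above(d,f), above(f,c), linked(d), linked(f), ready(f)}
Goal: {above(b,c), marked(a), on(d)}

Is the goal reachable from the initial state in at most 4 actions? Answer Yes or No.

1. tag(f,d)  →  {above(a,a), above(b,c), above(d,f), above(f,c), linked(f), on(f), ready(d), ready(f)}
2. flip(a,f)  →  {above(b,c), above(d,f), above(f,c), above(f,f), linked(f), marked(a), ready(d), ready(f)}
3. tag(d,f)  →  {above(b,c), above(d,f), above(f,c), marked(a), on(d), ready(d), ready(f)}
optimal plan length = 3; 3 ≤ 4

Yes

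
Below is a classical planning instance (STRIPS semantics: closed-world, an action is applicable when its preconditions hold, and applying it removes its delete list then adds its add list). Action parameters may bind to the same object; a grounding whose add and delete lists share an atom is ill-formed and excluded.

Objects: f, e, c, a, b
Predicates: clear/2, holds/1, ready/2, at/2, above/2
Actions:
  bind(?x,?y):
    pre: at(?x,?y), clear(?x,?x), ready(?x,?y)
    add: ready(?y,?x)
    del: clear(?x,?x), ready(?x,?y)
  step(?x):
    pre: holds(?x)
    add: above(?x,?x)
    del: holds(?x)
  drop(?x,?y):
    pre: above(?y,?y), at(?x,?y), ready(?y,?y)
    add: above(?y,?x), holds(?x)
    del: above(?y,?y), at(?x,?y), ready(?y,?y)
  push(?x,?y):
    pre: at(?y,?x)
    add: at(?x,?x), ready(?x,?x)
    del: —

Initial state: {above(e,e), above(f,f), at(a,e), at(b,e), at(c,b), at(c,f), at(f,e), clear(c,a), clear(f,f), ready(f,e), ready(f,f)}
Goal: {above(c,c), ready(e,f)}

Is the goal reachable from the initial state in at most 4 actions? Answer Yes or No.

1. bind(f,e)  →  {above(e,e), above(f,f), at(a,e), at(b,e), at(c,b), at(c,f), at(f,e), clear(c,a), ready(e,f), ready(f,f)}
2. drop(c,f)  →  {above(e,e), above(f,c), at(a,e), at(b,e), at(c,b), at(f,e), clear(c,a), holds(c), ready(e,f)}
3. step(c)  →  {above(c,c), above(e,e), above(f,c), at(a,e), at(b,e), at(c,b), at(f,e), clear(c,a), ready(e,f)}
optimal plan length = 3; 3 ≤ 4

Yes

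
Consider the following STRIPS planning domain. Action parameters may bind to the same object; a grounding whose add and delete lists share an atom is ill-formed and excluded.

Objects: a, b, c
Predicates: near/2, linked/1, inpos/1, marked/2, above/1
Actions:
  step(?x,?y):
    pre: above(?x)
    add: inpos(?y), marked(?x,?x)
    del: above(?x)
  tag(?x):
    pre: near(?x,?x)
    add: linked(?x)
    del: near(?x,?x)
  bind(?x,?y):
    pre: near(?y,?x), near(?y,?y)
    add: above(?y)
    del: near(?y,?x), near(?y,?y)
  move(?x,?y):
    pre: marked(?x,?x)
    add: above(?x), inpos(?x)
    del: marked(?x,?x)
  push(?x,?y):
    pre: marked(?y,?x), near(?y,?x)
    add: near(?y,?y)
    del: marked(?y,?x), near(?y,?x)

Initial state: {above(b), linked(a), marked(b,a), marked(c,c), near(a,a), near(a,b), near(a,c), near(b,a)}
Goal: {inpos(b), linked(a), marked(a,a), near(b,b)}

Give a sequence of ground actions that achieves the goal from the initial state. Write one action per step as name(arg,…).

bind(a,a); step(a,b); push(a,b)

1. bind(a,a)  →  {above(a), above(b), linked(a), marked(b,a), marked(c,c), near(a,b), near(a,c), near(b,a)}
2. step(a,b)  →  {above(b), inpos(b), linked(a), marked(a,a), marked(b,a), marked(c,c), near(a,b), near(a,c), near(b,a)}
3. push(a,b)  →  {above(b), inpos(b), linked(a), marked(a,a), marked(c,c), near(a,b), near(a,c), near(b,b)}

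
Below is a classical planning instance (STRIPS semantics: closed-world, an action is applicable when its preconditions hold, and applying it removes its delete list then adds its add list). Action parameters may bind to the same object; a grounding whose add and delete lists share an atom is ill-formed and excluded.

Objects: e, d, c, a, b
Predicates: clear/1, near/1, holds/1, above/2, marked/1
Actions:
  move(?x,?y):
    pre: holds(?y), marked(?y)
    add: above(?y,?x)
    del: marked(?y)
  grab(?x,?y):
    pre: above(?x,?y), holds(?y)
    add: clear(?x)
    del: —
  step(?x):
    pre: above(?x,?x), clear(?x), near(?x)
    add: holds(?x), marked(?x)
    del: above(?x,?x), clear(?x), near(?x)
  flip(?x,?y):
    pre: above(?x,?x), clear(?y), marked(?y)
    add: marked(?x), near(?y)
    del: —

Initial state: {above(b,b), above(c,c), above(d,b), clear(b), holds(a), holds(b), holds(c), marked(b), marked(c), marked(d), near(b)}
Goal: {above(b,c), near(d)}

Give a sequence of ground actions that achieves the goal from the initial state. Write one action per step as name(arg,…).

move(c,b); grab(d,b); flip(c,d)

1. move(c,b)  →  {above(b,b), above(b,c), above(c,c), above(d,b), clear(b), holds(a), holds(b), holds(c), marked(c), marked(d), near(b)}
2. grab(d,b)  →  {above(b,b), above(b,c), above(c,c), above(d,b), clear(b), clear(d), holds(a), holds(b), holds(c), marked(c), marked(d), near(b)}
3. flip(c,d)  →  {above(b,b), above(b,c), above(c,c), above(d,b), clear(b), clear(d), holds(a), holds(b), holds(c), marked(c), marked(d), near(b), near(d)}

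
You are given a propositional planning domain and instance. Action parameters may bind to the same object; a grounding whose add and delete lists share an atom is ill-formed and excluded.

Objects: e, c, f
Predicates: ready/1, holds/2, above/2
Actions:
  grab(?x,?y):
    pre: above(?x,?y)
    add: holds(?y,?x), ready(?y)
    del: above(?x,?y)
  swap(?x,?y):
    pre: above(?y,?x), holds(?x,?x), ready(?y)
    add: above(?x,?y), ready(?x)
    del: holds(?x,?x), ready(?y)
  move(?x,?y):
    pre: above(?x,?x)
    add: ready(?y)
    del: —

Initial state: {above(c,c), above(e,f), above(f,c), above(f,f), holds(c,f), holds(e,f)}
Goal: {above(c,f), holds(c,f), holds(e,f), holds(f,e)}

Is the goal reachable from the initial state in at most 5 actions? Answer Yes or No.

1. grab(e,f)  →  {above(c,c), above(f,c), above(f,f), holds(c,f), holds(e,f), holds(f,e), ready(f)}
2. grab(c,c)  →  {above(f,c), above(f,f), holds(c,c), holds(c,f), holds(e,f), holds(f,e), ready(c), ready(f)}
3. swap(c,f)  →  {above(c,f), above(f,c), above(f,f), holds(c,f), holds(e,f), holds(f,e), ready(c)}
optimal plan length = 3; 3 ≤ 5

Yes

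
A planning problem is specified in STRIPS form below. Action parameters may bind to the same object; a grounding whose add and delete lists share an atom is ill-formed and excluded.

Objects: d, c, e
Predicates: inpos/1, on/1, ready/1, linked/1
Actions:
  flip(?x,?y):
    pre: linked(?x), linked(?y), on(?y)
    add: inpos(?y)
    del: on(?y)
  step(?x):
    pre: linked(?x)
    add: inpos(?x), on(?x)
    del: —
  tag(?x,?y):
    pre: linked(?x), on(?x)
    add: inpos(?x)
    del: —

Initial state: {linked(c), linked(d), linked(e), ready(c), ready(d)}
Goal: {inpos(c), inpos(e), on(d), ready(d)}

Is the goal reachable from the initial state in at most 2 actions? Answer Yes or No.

No

1. step(d)  →  {inpos(d), linked(c), linked(d), linked(e), on(d), ready(c), ready(d)}
2. step(c)  →  {inpos(c), inpos(d), linked(c), linked(d), linked(e), on(c), on(d), ready(c), ready(d)}
3. step(e)  →  {inpos(c), inpos(d), inpos(e), linked(c), linked(d), linked(e), on(c), on(d), on(e), ready(c), ready(d)}
optimal plan length = 3; 3 > 2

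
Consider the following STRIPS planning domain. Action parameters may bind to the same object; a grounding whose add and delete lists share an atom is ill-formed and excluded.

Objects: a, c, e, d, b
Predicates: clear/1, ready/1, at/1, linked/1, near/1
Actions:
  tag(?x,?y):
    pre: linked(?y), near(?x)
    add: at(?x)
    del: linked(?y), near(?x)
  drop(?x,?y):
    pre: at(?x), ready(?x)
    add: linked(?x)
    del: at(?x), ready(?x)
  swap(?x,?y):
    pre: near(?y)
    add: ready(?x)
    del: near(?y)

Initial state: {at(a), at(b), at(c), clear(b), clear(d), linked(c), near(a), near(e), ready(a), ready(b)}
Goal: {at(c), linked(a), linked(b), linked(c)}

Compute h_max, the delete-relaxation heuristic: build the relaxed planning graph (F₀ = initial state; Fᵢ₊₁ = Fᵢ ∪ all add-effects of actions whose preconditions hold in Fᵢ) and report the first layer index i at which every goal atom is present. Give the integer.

1

F0 = init (10 atoms)
F1 = F0 ∪ {at(e), linked(a), linked(b), ready(c), ready(d), ready(e)}  (16 atoms)
goal ⊆ F1  ⇒  h_max = 1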